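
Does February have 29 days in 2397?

No

2397 is not a leap year.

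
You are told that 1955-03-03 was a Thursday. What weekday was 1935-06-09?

Sunday

Count forward from the earlier date (June 9, 1935) to the later (March 3, 1955):
From June 9, 1935 to June 9, 1954: 19 years, of which 5 contain a Feb 29 — 14×365 + 5×366 = 6940 days.
June 1954: 30 − 9 = 21 days remain.
Then July (31), August (31), September (30), October (31), November (30), December (31), January (31), February 1955 (28): 31 + 31 + 30 + 31 + 30 + 31 + 31 + 28 = 243 days.
March 1–3, 1955: 3 days.
Residual: 267 days.
Total: 7207 days.
7207 mod 7 = 4, so 4 days before Thursday is Sunday.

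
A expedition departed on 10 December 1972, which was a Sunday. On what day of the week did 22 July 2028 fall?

Saturday

Day-of-year of December 10, 1972: 345.
Day-of-year of July 22, 2028: 204.
1972 has 366 days, so 366 − 345 = 21 days remain in 1972.
Full years 1973–2027: 42 common + 13 leap = 42×365 + 13×366 = 20088 days.
Total: 21 + 20088 + 204 = 20313 days.
20313 mod 7 = 6, so 6 days after Sunday is Saturday.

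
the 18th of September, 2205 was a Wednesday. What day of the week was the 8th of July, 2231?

Friday

Day-of-year of September 18, 2205: 261.
Day-of-year of July 8, 2231: 189.
2205 has 365 days, so 365 − 261 = 104 days remain in 2205.
Full years 2206–2230: 19 common + 6 leap = 19×365 + 6×366 = 9131 days.
Total: 104 + 9131 + 189 = 9424 days.
9424 mod 7 = 2, so 2 days after Wednesday is Friday.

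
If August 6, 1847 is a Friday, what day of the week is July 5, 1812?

Count forward from the earlier date (July 5, 1812) to the later (August 6, 1847):
From July 5, 1812 to July 5, 1847: 35 years, of which 8 contain a Feb 29 — 27×365 + 8×366 = 12783 days.
July 1847: 31 − 5 = 26 days remain.
August 1–6, 1847: 6 days.
Residual: 32 days.
Total: 12815 days.
12815 mod 7 = 5, so 5 days before Friday is Sunday.

Sunday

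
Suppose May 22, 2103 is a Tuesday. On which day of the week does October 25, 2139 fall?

Day-of-year of May 22, 2103: 142.
Day-of-year of October 25, 2139: 298.
2103 has 365 days, so 365 − 142 = 223 days remain in 2103.
Full years 2104–2138: 26 common + 9 leap = 26×365 + 9×366 = 12784 days.
Total: 223 + 12784 + 298 = 13305 days.
13305 mod 7 = 5, so 5 days after Tuesday is Sunday.

Sunday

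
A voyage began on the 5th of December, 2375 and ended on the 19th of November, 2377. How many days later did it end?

December 5, 2375 → December 5, 2376: 366 days (2376 is a leap year).
December 2376: 31 − 5 = 26 days remain.
Then 10 full months totalling 304 days.
November 1–19, 2377: 19 days.
Residual: 349 days.
Total: 715 days.

715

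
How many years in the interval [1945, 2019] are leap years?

Years divisible by 4: 1948, 1952, …, 2016 — 18 in all.
2000 is divisible by 400, so still leap.
No century exceptions apply. Count: 18.

18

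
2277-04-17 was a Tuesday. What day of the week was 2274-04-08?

Count forward from the earlier date (April 8, 2274) to the later (April 17, 2277):
Day-of-year of April 8, 2274: 98.
Day-of-year of April 17, 2277: 107.
2274 has 365 days, so 365 − 98 = 267 days remain in 2274.
Full years: 2275: 365; 2276: 366. Sum = 731.
Total: 267 + 731 + 107 = 1105 days.
1105 mod 7 = 6, so 6 days before Tuesday is Wednesday.

Wednesday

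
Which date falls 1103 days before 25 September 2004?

18 September 2001

Count 1103 days before September 25, 2004:
Day-of-year of September 18, 2001: 261.
Day-of-year of September 25, 2004: 269.
2001 has 365 days, so 365 − 261 = 104 days remain in 2001.
Full years: 2002: 365; 2003: 365. Sum = 730.
Total: 104 + 730 + 269 = 1103 days.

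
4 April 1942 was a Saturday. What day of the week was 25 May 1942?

Monday

April 1942: 30 − 4 = 26 days remain.
May 1–25, 1942: 25 days.
Total: 26 + 25 = 51 days.
51 mod 7 = 2, so 2 days after Saturday is Monday.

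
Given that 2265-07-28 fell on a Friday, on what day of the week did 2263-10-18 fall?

Count forward from the earlier date (October 18, 2263) to the later (July 28, 2265):
October 2263: 31 − 18 = 13 days remain.
Then 20 full months totalling 608 days.
July 1–28, 2265: 28 days.
Total: 13 + 608 + 28 = 649 days.
649 mod 7 = 5, so 5 days before Friday is Sunday.

Sunday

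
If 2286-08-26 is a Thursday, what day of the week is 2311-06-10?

Saturday

Day-of-year of August 26, 2286: 238.
Day-of-year of June 10, 2311: 161.
2286 has 365 days, so 365 − 238 = 127 days remain in 2286.
Full years 2287–2310: 19 common + 5 leap = 19×365 + 5×366 = 8765 days.
Total: 127 + 8765 + 161 = 9053 days.
9053 mod 7 = 2, so 2 days after Thursday is Saturday.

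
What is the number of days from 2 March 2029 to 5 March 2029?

Within March 2029: 5 − 2 = 3 days.

3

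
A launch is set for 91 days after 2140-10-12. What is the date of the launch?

2141-01-11

Count 91 days after October 12, 2140:
October 2140: 31 − 12 = 19 days remain.
Then November (30), December (31): 30 + 31 = 61 days.
January 1–11, 2141: 11 days.
Residual: 91 days.
Total: 91 days.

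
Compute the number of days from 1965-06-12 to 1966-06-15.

Day-of-year of June 12, 1965: 163.
Day-of-year of June 15, 1966: 166.
1965 has 365 days, so 365 − 163 = 202 days remain in 1965.
Total: 202 + 166 = 368 days.

368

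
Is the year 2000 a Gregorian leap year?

Yes

2000 is a leap year (divisible by 400).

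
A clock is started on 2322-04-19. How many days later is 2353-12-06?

Day-of-year of April 19, 2322: 109.
Day-of-year of December 6, 2353: 340.
2322 has 365 days, so 365 − 109 = 256 days remain in 2322.
Full years 2323–2352: 22 common + 8 leap = 22×365 + 8×366 = 10958 days.
Total: 256 + 10958 + 340 = 11554 days.

11554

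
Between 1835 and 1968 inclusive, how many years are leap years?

Years divisible by 4: 1836, 1840, …, 1968 — 34 in all.
Of these, 1900 is divisible by 100 but not 400, so not leap.
Leap years: 34 − 1 = 33.

33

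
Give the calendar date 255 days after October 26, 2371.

July 7, 2372

Count 255 days after October 26, 2371:
October 2371: 31 − 26 = 5 days remain.
Then November (30), December (31), January (31), February 2372 (29), March (31), April (30), May (31), June (30): 30 + 31 + 31 + 29 + 31 + 30 + 31 + 30 = 243 days.
July 1–7, 2372: 7 days.
Residual: 255 days.
Total: 255 days.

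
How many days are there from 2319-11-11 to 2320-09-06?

Day-of-year of November 11, 2319: 315.
Day-of-year of September 6, 2320: 250.
2319 has 365 days, so 365 − 315 = 50 days remain in 2319.
Total: 50 + 250 = 300 days.

300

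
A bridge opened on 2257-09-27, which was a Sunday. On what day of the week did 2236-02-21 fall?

Sunday

Count forward from the earlier date (February 21, 2236) to the later (September 27, 2257):
From February 21, 2236 to February 21, 2257: 21 years, of which 6 contain a Feb 29 — 15×365 + 6×366 = 7671 days.
February 2257: 28 − 21 = 7 days remain (2257 is not a leap year, so February has 28 days).
Then March (31), April (30), May (31), June (30), July (31), August (31): 31 + 30 + 31 + 30 + 31 + 31 = 184 days.
September 1–27, 2257: 27 days.
Residual: 218 days.
Total: 7889 days.
7889 is a multiple of 7, so 2236-02-21 falls on the same weekday: Sunday.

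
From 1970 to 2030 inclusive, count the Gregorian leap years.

15

Years divisible by 4: 1972, 1976, …, 2028 — 15 in all.
2000 is divisible by 400, so still leap.
No century exceptions apply. Count: 15.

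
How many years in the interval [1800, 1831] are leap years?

Years divisible by 4 in [1800, 1831]: 1800, 1804, 1808, 1812, 1816, 1820, 1824, 1828.
Of these, 1800 is divisible by 100 but not 400, so not leap.
Leap years: 8 − 1 = 7.

7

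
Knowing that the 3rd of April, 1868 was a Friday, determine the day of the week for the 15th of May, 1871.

Monday

Day-of-year of April 3, 1868: 94.
Day-of-year of May 15, 1871: 135.
1868 has 366 days, so 366 − 94 = 272 days remain in 1868.
Full years: 1869: 365; 1870: 365. Sum = 730.
Total: 272 + 730 + 135 = 1137 days.
1137 mod 7 = 3, so 3 days after Friday is Monday.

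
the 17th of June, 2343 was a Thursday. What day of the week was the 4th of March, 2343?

Thursday

Count forward from the earlier date (March 4, 2343) to the later (June 17, 2343):
March 2343: 31 − 4 = 27 days remain.
Then April (30), May (31): 30 + 31 = 61 days.
June 1–17, 2343: 17 days.
Total: 27 + 61 + 17 = 105 days.
105 is a multiple of 7, so the 4th of March, 2343 falls on the same weekday: Thursday.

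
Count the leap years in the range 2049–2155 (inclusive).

Years divisible by 4: 2052, 2056, …, 2152 — 26 in all.
Of these, 2100 is divisible by 100 but not 400, so not leap.
Leap years: 26 − 1 = 25.

25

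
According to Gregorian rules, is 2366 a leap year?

2366 is not a leap year.

No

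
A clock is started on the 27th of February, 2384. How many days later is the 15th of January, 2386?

688

Day-of-year of February 27, 2384: 58.
Day-of-year of January 15, 2386: 15.
2384 has 366 days, so 366 − 58 = 308 days remain in 2384.
Full years: 2385: 365. Sum = 365.
Total: 308 + 365 + 15 = 688 days.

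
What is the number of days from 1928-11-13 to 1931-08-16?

1006

November 13, 1928 → November 13, 1929: 365 days.
November 13, 1929 → November 13, 1930: 365 days.
November 1930: 30 − 13 = 17 days remain.
Then December (31), January (31), February 1931 (28), March (31), April (30), May (31), June (30), July (31): 31 + 31 + 28 + 31 + 30 + 31 + 30 + 31 = 243 days.
August 1–16, 1931: 16 days.
Residual: 276 days.
Total: 1006 days.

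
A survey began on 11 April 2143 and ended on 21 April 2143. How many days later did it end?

Within April 2143: 21 − 11 = 10 days.

10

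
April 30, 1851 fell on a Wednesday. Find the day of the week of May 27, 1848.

Saturday

Count forward from the earlier date (May 27, 1848) to the later (April 30, 1851):
May 27, 1848 → May 27, 1849: 365 days.
May 27, 1849 → May 27, 1850: 365 days.
May 1850: 31 − 27 = 4 days remain.
Then 10 full months totalling 304 days.
April 1–30, 1851: 30 days.
Residual: 338 days.
Total: 1068 days.
1068 mod 7 = 4, so 4 days before Wednesday is Saturday.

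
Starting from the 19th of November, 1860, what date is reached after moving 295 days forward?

the 10th of September, 1861

Count 295 days after November 19, 1860:
November 1860: 30 − 19 = 11 days remain.
Then 9 full months totalling 274 days.
September 1–10, 1861: 10 days.
Total: 11 + 274 + 10 = 295 days.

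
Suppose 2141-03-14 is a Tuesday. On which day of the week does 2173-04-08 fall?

Thursday

From March 14, 2141 to March 14, 2173: 32 years, of which 8 contain a Feb 29 — 24×365 + 8×366 = 11688 days.
March 2173: 31 − 14 = 17 days remain.
April 1–8, 2173: 8 days.
Residual: 25 days.
Total: 11713 days.
11713 mod 7 = 2, so 2 days after Tuesday is Thursday.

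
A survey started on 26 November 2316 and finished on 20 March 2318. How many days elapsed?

November 26, 2316 → November 26, 2317: 365 days.
November 2317: 30 − 26 = 4 days remain.
Then December (31), January (31), February 2318 (28): 31 + 31 + 28 = 90 days.
March 1–20, 2318: 20 days.
Residual: 114 days.
Total: 479 days.

479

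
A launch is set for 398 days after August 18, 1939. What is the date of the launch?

September 19, 1940

Count 398 days after August 18, 1939:
August 1939: 31 − 18 = 13 days remain.
Then 12 full months totalling 366 days.
September 1–19, 1940: 19 days.
Total: 13 + 366 + 19 = 398 days.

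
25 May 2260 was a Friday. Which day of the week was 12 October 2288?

Friday

From May 25, 2260 to May 25, 2288: 28 years, of which 7 contain a Feb 29 — 21×365 + 7×366 = 10227 days.
May 2288: 31 − 25 = 6 days remain.
Then June (30), July (31), August (31), September (30): 30 + 31 + 31 + 30 = 122 days.
October 1–12, 2288: 12 days.
Residual: 140 days.
Total: 10367 days.
10367 is a multiple of 7, so 12 October 2288 falls on the same weekday: Friday.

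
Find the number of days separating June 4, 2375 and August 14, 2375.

71

June 2375: 30 − 4 = 26 days remain.
Then July (31): 31 days.
August 1–14, 2375: 14 days.
Total: 26 + 31 + 14 = 71 days.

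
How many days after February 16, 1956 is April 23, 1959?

1162

February 16, 1956 → February 16, 1957: 366 days (1956 is a leap year).
February 16, 1957 → February 16, 1958: 365 days.
February 16, 1958 → February 16, 1959: 365 days.
February 1959: 28 − 16 = 12 days remain (1959 is not a leap year, so February has 28 days).
Then March (31): 31 days.
April 1–23, 1959: 23 days.
Residual: 66 days.
Total: 1162 days.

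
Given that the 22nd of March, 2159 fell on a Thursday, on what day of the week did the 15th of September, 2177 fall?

Monday

From March 22, 2159 to March 22, 2177: 18 years, of which 5 contain a Feb 29 — 13×365 + 5×366 = 6575 days.
March 2177: 31 − 22 = 9 days remain.
Then April (30), May (31), June (30), July (31), August (31): 30 + 31 + 30 + 31 + 31 = 153 days.
September 1–15, 2177: 15 days.
Residual: 177 days.
Total: 6752 days.
6752 mod 7 = 4, so 4 days after Thursday is Monday.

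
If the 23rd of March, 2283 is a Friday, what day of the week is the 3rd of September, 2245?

Wednesday

Count forward from the earlier date (September 3, 2245) to the later (March 23, 2283):
From September 3, 2245 to September 3, 2282: 37 years, of which 9 contain a Feb 29 — 28×365 + 9×366 = 13514 days.
September 2282: 30 − 3 = 27 days remain.
Then October (31), November (30), December (31), January (31), February 2283 (28): 31 + 30 + 31 + 31 + 28 = 151 days.
March 1–23, 2283: 23 days.
Residual: 201 days.
Total: 13715 days.
13715 mod 7 = 2, so 2 days before Friday is Wednesday.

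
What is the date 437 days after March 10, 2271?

May 20, 2272

Count 437 days after March 10, 2271:
March 2271: 31 − 10 = 21 days remain.
Then 13 full months totalling 396 days.
May 1–20, 2272: 20 days.
Total: 21 + 396 + 20 = 437 days.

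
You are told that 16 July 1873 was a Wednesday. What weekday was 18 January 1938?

From July 16, 1873 to July 16, 1937: 64 years, of which 15 contain a Feb 29 — 49×365 + 15×366 = 23375 days.
(1900 is not a leap year (divisible by 100 but not 400).)
July 1937: 31 − 16 = 15 days remain.
Then August (31), September (30), October (31), November (30), December (31): 31 + 30 + 31 + 30 + 31 = 153 days.
January 1–18, 1938: 18 days.
Residual: 186 days.
Total: 23561 days.
23561 mod 7 = 6, so 6 days after Wednesday is Tuesday.

Tuesday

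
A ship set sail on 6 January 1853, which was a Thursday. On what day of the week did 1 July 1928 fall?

Day-of-year of January 6, 1853: 6.
Day-of-year of July 1, 1928: 183.
1853 has 365 days, so 365 − 6 = 359 days remain in 1853.
Full years 1854–1927: 57 common + 17 leap = 57×365 + 17×366 = 27027 days.
Total: 359 + 27027 + 183 = 27569 days.
27569 mod 7 = 3, so 3 days after Thursday is Sunday.

Sunday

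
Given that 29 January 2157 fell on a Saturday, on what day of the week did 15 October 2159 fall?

January 2157: 31 − 29 = 2 days remain.
Then 32 full months totalling 972 days.
October 1–15, 2159: 15 days.
Total: 2 + 972 + 15 = 989 days.
989 mod 7 = 2, so 2 days after Saturday is Monday.

Monday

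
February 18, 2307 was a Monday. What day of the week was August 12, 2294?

Count forward from the earlier date (August 12, 2294) to the later (February 18, 2307):
From August 12, 2294 to August 12, 2306: 12 years, of which 2 contain a Feb 29 — 10×365 + 2×366 = 4382 days.
(2300 is not a leap year (divisible by 100 but not 400).)
August 2306: 31 − 12 = 19 days remain.
Then September (30), October (31), November (30), December (31), January (31): 30 + 31 + 30 + 31 + 31 = 153 days.
February 1–18, 2307: 18 days (2307 is not a leap year).
Residual: 190 days.
Total: 4572 days.
4572 mod 7 = 1, so 1 day before Monday is Sunday.

Sunday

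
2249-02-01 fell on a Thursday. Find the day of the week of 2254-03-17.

February 1, 2249 → February 1, 2250: 365 days.
February 1, 2250 → February 1, 2251: 365 days.
February 1, 2251 → February 1, 2252: 365 days.
February 1, 2252 → February 1, 2253: 366 days (2252 is a leap year).
February 1, 2253 → February 1, 2254: 365 days.
February 2254: 28 − 1 = 27 days remain (2254 is not a leap year, so February has 28 days).
March 1–17, 2254: 17 days.
Residual: 44 days.
Total: 1870 days.
1870 mod 7 = 1, so 1 day after Thursday is Friday.

Friday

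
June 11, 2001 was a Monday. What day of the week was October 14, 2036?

From June 11, 2001 to June 11, 2036: 35 years, of which 9 contain a Feb 29 — 26×365 + 9×366 = 12784 days.
June 2036: 30 − 11 = 19 days remain.
Then July (31), August (31), September (30): 31 + 31 + 30 = 92 days.
October 1–14, 2036: 14 days.
Residual: 125 days.
Total: 12909 days.
12909 mod 7 = 1, so 1 day after Monday is Tuesday.

Tuesday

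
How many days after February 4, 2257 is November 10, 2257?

February 2257: 28 − 4 = 24 days remain (2257 is not a leap year, so February has 28 days).
Then March (31), April (30), May (31), June (30), July (31), August (31), September (30), October (31): 31 + 30 + 31 + 30 + 31 + 31 + 30 + 31 = 245 days.
November 1–10, 2257: 10 days.
Total: 24 + 245 + 10 = 279 days.

279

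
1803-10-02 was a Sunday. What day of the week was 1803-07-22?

Friday

Count forward from the earlier date (July 22, 1803) to the later (October 2, 1803):
July 1803: 31 − 22 = 9 days remain.
Then August (31), September (30): 31 + 30 = 61 days.
October 1–2, 1803: 2 days.
Total: 9 + 61 + 2 = 72 days.
72 mod 7 = 2, so 2 days before Sunday is Friday.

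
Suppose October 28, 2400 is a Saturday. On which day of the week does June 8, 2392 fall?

Count forward from the earlier date (June 8, 2392) to the later (October 28, 2400):
From June 8, 2392 to June 8, 2400: 8 years, of which 2 contain a Feb 29 — 6×365 + 2×366 = 2922 days.
(2400 is a leap year (divisible by 400).)
June 2400: 30 − 8 = 22 days remain.
Then July (31), August (31), September (30): 31 + 31 + 30 = 92 days.
October 1–28, 2400: 28 days.
Residual: 142 days.
Total: 3064 days.
3064 mod 7 = 5, so 5 days before Saturday is Monday.

Monday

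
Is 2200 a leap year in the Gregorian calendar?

No

2200 is not a leap year (divisible by 100 but not 400).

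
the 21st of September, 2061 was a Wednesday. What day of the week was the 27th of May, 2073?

Saturday

From September 21, 2061 to September 21, 2072: 11 years, of which 3 contain a Feb 29 — 8×365 + 3×366 = 4018 days.
September 2072: 30 − 21 = 9 days remain.
Then October (31), November (30), December (31), January (31), February 2073 (28), March (31), April (30): 31 + 30 + 31 + 31 + 28 + 31 + 30 = 212 days.
May 1–27, 2073: 27 days.
Residual: 248 days.
Total: 4266 days.
4266 mod 7 = 3, so 3 days after Wednesday is Saturday.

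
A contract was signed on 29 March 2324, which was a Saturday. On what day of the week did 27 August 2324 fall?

Wednesday

March 2324: 31 − 29 = 2 days remain.
Then April (30), May (31), June (30), July (31): 30 + 31 + 30 + 31 = 122 days.
August 1–27, 2324: 27 days.
Total: 2 + 122 + 27 = 151 days.
151 mod 7 = 4, so 4 days after Saturday is Wednesday.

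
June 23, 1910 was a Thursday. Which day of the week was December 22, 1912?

Sunday

Day-of-year of June 23, 1910: 174.
Day-of-year of December 22, 1912: 357.
1910 has 365 days, so 365 − 174 = 191 days remain in 1910.
Full years: 1911: 365. Sum = 365.
Total: 191 + 365 + 357 = 913 days.
913 mod 7 = 3, so 3 days after Thursday is Sunday.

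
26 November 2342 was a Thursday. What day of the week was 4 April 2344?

Tuesday

November 2342: 30 − 26 = 4 days remain.
Then 16 full months totalling 487 days.
April 1–4, 2344: 4 days.
Total: 4 + 487 + 4 = 495 days.
495 mod 7 = 5, so 5 days after Thursday is Tuesday.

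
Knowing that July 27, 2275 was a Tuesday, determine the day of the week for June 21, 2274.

Sunday

Count forward from the earlier date (June 21, 2274) to the later (July 27, 2275):
June 2274: 30 − 21 = 9 days remain.
Then 12 full months totalling 365 days.
July 1–27, 2275: 27 days.
Total: 9 + 365 + 27 = 401 days.
401 mod 7 = 2, so 2 days before Tuesday is Sunday.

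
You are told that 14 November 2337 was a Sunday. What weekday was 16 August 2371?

Day-of-year of November 14, 2337: 318.
Day-of-year of August 16, 2371: 228.
2337 has 365 days, so 365 − 318 = 47 days remain in 2337.
Full years 2338–2370: 25 common + 8 leap = 25×365 + 8×366 = 12053 days.
Total: 47 + 12053 + 228 = 12328 days.
12328 mod 7 = 1, so 1 day after Sunday is Monday.

Monday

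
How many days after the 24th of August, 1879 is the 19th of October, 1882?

1152

August 24, 1879 → August 24, 1880: 366 days (1880 is a leap year).
August 24, 1880 → August 24, 1881: 365 days.
August 24, 1881 → August 24, 1882: 365 days.
August 1882: 31 − 24 = 7 days remain.
Then September (30): 30 days.
October 1–19, 1882: 19 days.
Residual: 56 days.
Total: 1152 days.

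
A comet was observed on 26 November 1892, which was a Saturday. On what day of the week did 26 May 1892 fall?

Thursday

Count forward from the earlier date (May 26, 1892) to the later (November 26, 1892):
May 1892: 31 − 26 = 5 days remain.
Then June (30), July (31), August (31), September (30), October (31): 30 + 31 + 31 + 30 + 31 = 153 days.
November 1–26, 1892: 26 days.
Total: 5 + 153 + 26 = 184 days.
184 mod 7 = 2, so 2 days before Saturday is Thursday.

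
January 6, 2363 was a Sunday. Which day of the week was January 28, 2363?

Monday

Within January 2363: 28 − 6 = 22 days.
22 mod 7 = 1, so 1 day after Sunday is Monday.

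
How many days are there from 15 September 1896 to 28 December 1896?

104

September 1896: 30 − 15 = 15 days remain.
Then October (31), November (30): 31 + 30 = 61 days.
December 1–28, 1896: 28 days.
Total: 15 + 61 + 28 = 104 days.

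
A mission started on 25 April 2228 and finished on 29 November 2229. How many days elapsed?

583

Day-of-year of April 25, 2228: 116.
Day-of-year of November 29, 2229: 333.
2228 has 366 days, so 366 − 116 = 250 days remain in 2228.
Total: 250 + 333 = 583 days.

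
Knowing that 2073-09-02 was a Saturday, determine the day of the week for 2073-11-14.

September 2073: 30 − 2 = 28 days remain.
Then October (31): 31 days.
November 1–14, 2073: 14 days.
Total: 28 + 31 + 14 = 73 days.
73 mod 7 = 3, so 3 days after Saturday is Tuesday.

Tuesday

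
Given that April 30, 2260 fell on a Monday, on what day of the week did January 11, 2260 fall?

Wednesday

Count forward from the earlier date (January 11, 2260) to the later (April 30, 2260):
January 2260: 31 − 11 = 20 days remain.
Then February 2260 (29), March (31): 29 + 31 = 60 days.
April 1–30, 2260: 30 days.
Total: 20 + 60 + 30 = 110 days.
110 mod 7 = 5, so 5 days before Monday is Wednesday.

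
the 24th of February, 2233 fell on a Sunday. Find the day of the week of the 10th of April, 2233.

February 2233: 28 − 24 = 4 days remain (2233 is not a leap year, so February has 28 days).
Then March (31): 31 days.
April 1–10, 2233: 10 days.
Total: 4 + 31 + 10 = 45 days.
45 mod 7 = 3, so 3 days after Sunday is Wednesday.

Wednesday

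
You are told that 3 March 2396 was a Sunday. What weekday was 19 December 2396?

Thursday

March 2396: 31 − 3 = 28 days remain.
Then April (30), May (31), June (30), July (31), August (31), September (30), October (31), November (30): 30 + 31 + 30 + 31 + 31 + 30 + 31 + 30 = 244 days.
December 1–19, 2396: 19 days.
Total: 28 + 244 + 19 = 291 days.
291 mod 7 = 4, so 4 days after Sunday is Thursday.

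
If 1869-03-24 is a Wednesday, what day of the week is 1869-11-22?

March 1869: 31 − 24 = 7 days remain.
Then April (30), May (31), June (30), July (31), August (31), September (30), October (31): 30 + 31 + 30 + 31 + 31 + 30 + 31 = 214 days.
November 1–22, 1869: 22 days.
Total: 7 + 214 + 22 = 243 days.
243 mod 7 = 5, so 5 days after Wednesday is Monday.

Monday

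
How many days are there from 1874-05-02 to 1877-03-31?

1064

Day-of-year of May 2, 1874: 122.
Day-of-year of March 31, 1877: 90.
1874 has 365 days, so 365 − 122 = 243 days remain in 1874.
Full years: 1875: 365; 1876: 366. Sum = 731.
Total: 243 + 731 + 90 = 1064 days.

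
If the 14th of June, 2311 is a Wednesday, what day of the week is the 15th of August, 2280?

Sunday

Count forward from the earlier date (August 15, 2280) to the later (June 14, 2311):
From August 15, 2280 to August 15, 2310: 30 years, of which 6 contain a Feb 29 — 24×365 + 6×366 = 10956 days.
(2300 is not a leap year (divisible by 100 but not 400).)
August 2310: 31 − 15 = 16 days remain.
Then 9 full months totalling 273 days.
June 1–14, 2311: 14 days.
Residual: 303 days.
Total: 11259 days.
11259 mod 7 = 3, so 3 days before Wednesday is Sunday.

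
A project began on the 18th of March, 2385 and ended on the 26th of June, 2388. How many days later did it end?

Day-of-year of March 18, 2385: 77.
Day-of-year of June 26, 2388: 178.
2385 has 365 days, so 365 − 77 = 288 days remain in 2385.
Full years: 2386: 365; 2387: 365. Sum = 730.
Total: 288 + 730 + 178 = 1196 days.

1196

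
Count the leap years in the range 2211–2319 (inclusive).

26

Years divisible by 4: 2212, 2216, …, 2316 — 27 in all.
Of these, 2300 is divisible by 100 but not 400, so not leap.
Leap years: 27 − 1 = 26.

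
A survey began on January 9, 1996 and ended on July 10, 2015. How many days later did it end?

From January 9, 1996 to January 9, 2015: 19 years, of which 5 contain a Feb 29 — 14×365 + 5×366 = 6940 days.
(2000 is a leap year (divisible by 400).)
January 2015: 31 − 9 = 22 days remain.
Then February 2015 (28), March (31), April (30), May (31), June (30): 28 + 31 + 30 + 31 + 30 = 150 days.
July 1–10, 2015: 10 days.
Residual: 182 days.
Total: 7122 days.

7122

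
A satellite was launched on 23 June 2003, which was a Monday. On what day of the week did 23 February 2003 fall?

Count forward from the earlier date (February 23, 2003) to the later (June 23, 2003):
February 2003: 28 − 23 = 5 days remain (2003 is not a leap year, so February has 28 days).
Then March (31), April (30), May (31): 31 + 30 + 31 = 92 days.
June 1–23, 2003: 23 days.
Total: 5 + 92 + 23 = 120 days.
120 mod 7 = 1, so 1 day before Monday is Sunday.

Sunday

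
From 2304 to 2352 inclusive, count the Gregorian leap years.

Years divisible by 4: 2304, 2308, …, 2352 — 13 in all.
No century exceptions apply. Count: 13.

13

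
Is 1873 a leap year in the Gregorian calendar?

No

1873 is not a leap year.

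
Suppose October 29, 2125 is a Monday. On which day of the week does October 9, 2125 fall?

Count forward from the earlier date (October 9, 2125) to the later (October 29, 2125):
Within October 2125: 29 − 9 = 20 days.
20 mod 7 = 6, so 6 days before Monday is Tuesday.

Tuesday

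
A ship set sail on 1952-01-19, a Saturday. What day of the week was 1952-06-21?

Saturday

January 1952: 31 − 19 = 12 days remain.
Then February 1952 (29), March (31), April (30), May (31): 29 + 31 + 30 + 31 = 121 days.
June 1–21, 1952: 21 days.
Total: 12 + 121 + 21 = 154 days.
154 is a multiple of 7, so 1952-06-21 falls on the same weekday: Saturday.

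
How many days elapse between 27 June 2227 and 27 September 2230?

Day-of-year of June 27, 2227: 178.
Day-of-year of September 27, 2230: 270.
2227 has 365 days, so 365 − 178 = 187 days remain in 2227.
Full years: 2228: 366; 2229: 365. Sum = 731.
Total: 187 + 731 + 270 = 1188 days.

1188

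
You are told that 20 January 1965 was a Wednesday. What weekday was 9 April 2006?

Sunday

Day-of-year of January 20, 1965: 20.
Day-of-year of April 9, 2006: 99.
1965 has 365 days, so 365 − 20 = 345 days remain in 1965.
Full years 1966–2005: 30 common + 10 leap = 30×365 + 10×366 = 14610 days.
Total: 345 + 14610 + 99 = 15054 days.
15054 mod 7 = 4, so 4 days after Wednesday is Sunday.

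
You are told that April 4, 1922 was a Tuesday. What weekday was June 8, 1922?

April 1922: 30 − 4 = 26 days remain.
Then May (31): 31 days.
June 1–8, 1922: 8 days.
Total: 26 + 31 + 8 = 65 days.
65 mod 7 = 2, so 2 days after Tuesday is Thursday.

Thursday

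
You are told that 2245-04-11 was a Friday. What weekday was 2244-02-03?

Saturday

Count forward from the earlier date (February 3, 2244) to the later (April 11, 2245):
Day-of-year of February 3, 2244: 34.
Day-of-year of April 11, 2245: 101.
2244 has 366 days, so 366 − 34 = 332 days remain in 2244.
Total: 332 + 101 = 433 days.
433 mod 7 = 6, so 6 days before Friday is Saturday.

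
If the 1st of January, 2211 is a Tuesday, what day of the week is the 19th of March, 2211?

January 2211: 31 − 1 = 30 days remain.
Then February 2211 (28): 28 days.
March 1–19, 2211: 19 days.
Total: 30 + 28 + 19 = 77 days.
77 is a multiple of 7, so the 19th of March, 2211 falls on the same weekday: Tuesday.

Tuesday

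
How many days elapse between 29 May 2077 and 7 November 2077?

May 2077: 31 − 29 = 2 days remain.
Then June (30), July (31), August (31), September (30), October (31): 30 + 31 + 31 + 30 + 31 = 153 days.
November 1–7, 2077: 7 days.
Total: 2 + 153 + 7 = 162 days.

162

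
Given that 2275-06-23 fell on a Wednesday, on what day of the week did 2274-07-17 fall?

Count forward from the earlier date (July 17, 2274) to the later (June 23, 2275):
July 2274: 31 − 17 = 14 days remain.
Then 10 full months totalling 304 days.
June 1–23, 2275: 23 days.
Residual: 341 days.
Total: 341 days.
341 mod 7 = 5, so 5 days before Wednesday is Friday.

Friday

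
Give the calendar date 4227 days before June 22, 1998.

November 25, 1986

Count 4227 days before June 22, 1998:
From November 25, 1986 to November 25, 1997: 11 years, of which 3 contain a Feb 29 — 8×365 + 3×366 = 4018 days.
November 1997: 30 − 25 = 5 days remain.
Then December (31), January (31), February 1998 (28), March (31), April (30), May (31): 31 + 31 + 28 + 31 + 30 + 31 = 182 days.
June 1–22, 1998: 22 days.
Residual: 209 days.
Total: 4227 days.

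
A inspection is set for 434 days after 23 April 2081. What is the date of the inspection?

1 July 2082

Count 434 days after April 23, 2081:
April 2081: 30 − 23 = 7 days remain.
Then 14 full months totalling 426 days.
July 1, 2082: 1 day.
Total: 7 + 426 + 1 = 434 days.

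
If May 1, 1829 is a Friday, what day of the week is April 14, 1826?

Count forward from the earlier date (April 14, 1826) to the later (May 1, 1829):
April 14, 1826 → April 14, 1827: 365 days.
April 14, 1827 → April 14, 1828: 366 days (1828 is a leap year).
April 14, 1828 → April 14, 1829: 365 days.
April 1829: 30 − 14 = 16 days remain.
May 1, 1829: 1 day.
Residual: 17 days.
Total: 1113 days.
1113 is a multiple of 7, so April 14, 1826 falls on the same weekday: Friday.

Friday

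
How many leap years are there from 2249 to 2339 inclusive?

21

Years divisible by 4: 2252, 2256, …, 2336 — 22 in all.
Of these, 2300 is divisible by 100 but not 400, so not leap.
Leap years: 22 − 1 = 21.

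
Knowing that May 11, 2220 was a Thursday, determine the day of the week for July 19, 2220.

May 2220: 31 − 11 = 20 days remain.
Then June (30): 30 days.
July 1–19, 2220: 19 days.
Total: 20 + 30 + 19 = 69 days.
69 mod 7 = 6, so 6 days after Thursday is Wednesday.

Wednesday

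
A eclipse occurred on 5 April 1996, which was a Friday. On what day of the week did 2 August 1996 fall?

Friday

April 1996: 30 − 5 = 25 days remain.
Then May (31), June (30), July (31): 31 + 30 + 31 = 92 days.
August 1–2, 1996: 2 days.
Total: 25 + 92 + 2 = 119 days.
119 is a multiple of 7, so 2 August 1996 falls on the same weekday: Friday.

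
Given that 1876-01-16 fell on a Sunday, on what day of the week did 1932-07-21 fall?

Thursday

Day-of-year of January 16, 1876: 16.
Day-of-year of July 21, 1932: 203.
1876 has 366 days, so 366 − 16 = 350 days remain in 1876.
Full years 1877–1931: 43 common + 12 leap = 43×365 + 12×366 = 20087 days.
Total: 350 + 20087 + 203 = 20640 days.
20640 mod 7 = 4, so 4 days after Sunday is Thursday.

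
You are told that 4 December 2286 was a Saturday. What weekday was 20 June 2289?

December 4, 2286 → December 4, 2287: 365 days.
December 4, 2287 → December 4, 2288: 366 days (2288 is a leap year).
December 2288: 31 − 4 = 27 days remain.
Then January (31), February 2289 (28), March (31), April (30), May (31): 31 + 28 + 31 + 30 + 31 = 151 days.
June 1–20, 2289: 20 days.
Residual: 198 days.
Total: 929 days.
929 mod 7 = 5, so 5 days after Saturday is Thursday.

Thursday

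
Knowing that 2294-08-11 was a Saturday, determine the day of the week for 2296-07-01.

Day-of-year of August 11, 2294: 223.
Day-of-year of July 1, 2296: 183.
2294 has 365 days, so 365 − 223 = 142 days remain in 2294.
Full years: 2295: 365. Sum = 365.
Total: 142 + 365 + 183 = 690 days.
690 mod 7 = 4, so 4 days after Saturday is Wednesday.

Wednesday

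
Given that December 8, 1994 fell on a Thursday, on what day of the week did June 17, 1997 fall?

Tuesday

December 8, 1994 → December 8, 1995: 365 days.
December 8, 1995 → December 8, 1996: 366 days (1996 is a leap year).
December 1996: 31 − 8 = 23 days remain.
Then January (31), February 1997 (28), March (31), April (30), May (31): 31 + 28 + 31 + 30 + 31 = 151 days.
June 1–17, 1997: 17 days.
Residual: 191 days.
Total: 922 days.
922 mod 7 = 5, so 5 days after Thursday is Tuesday.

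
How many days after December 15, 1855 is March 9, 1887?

Day-of-year of December 15, 1855: 349.
Day-of-year of March 9, 1887: 68.
1855 has 365 days, so 365 − 349 = 16 days remain in 1855.
Full years 1856–1886: 23 common + 8 leap = 23×365 + 8×366 = 11323 days.
Total: 16 + 11323 + 68 = 11407 days.

11407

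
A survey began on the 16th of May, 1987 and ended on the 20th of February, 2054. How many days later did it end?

From May 16, 1987 to May 16, 2053: 66 years, of which 17 contain a Feb 29 — 49×365 + 17×366 = 24107 days.
(2000 is a leap year (divisible by 400).)
May 2053: 31 − 16 = 15 days remain.
Then June (30), July (31), August (31), September (30), October (31), November (30), December (31), January (31): 30 + 31 + 31 + 30 + 31 + 30 + 31 + 31 = 245 days.
February 1–20, 2054: 20 days (2054 is not a leap year).
Residual: 280 days.
Total: 24387 days.

24387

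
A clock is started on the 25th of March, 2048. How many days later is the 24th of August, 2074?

9648

Day-of-year of March 25, 2048: 85.
Day-of-year of August 24, 2074: 236.
2048 has 366 days, so 366 − 85 = 281 days remain in 2048.
Full years 2049–2073: 19 common + 6 leap = 19×365 + 6×366 = 9131 days.
Total: 281 + 9131 + 236 = 9648 days.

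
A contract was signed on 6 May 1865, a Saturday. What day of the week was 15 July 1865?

May 1865: 31 − 6 = 25 days remain.
Then June (30): 30 days.
July 1–15, 1865: 15 days.
Total: 25 + 30 + 15 = 70 days.
70 is a multiple of 7, so 15 July 1865 falls on the same weekday: Saturday.

Saturday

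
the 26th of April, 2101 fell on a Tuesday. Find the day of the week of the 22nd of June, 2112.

Wednesday

Day-of-year of April 26, 2101: 116.
Day-of-year of June 22, 2112: 174.
2101 has 365 days, so 365 − 116 = 249 days remain in 2101.
Full years 2102–2111: 8 common + 2 leap = 8×365 + 2×366 = 3652 days.
Total: 249 + 3652 + 174 = 4075 days.
4075 mod 7 = 1, so 1 day after Tuesday is Wednesday.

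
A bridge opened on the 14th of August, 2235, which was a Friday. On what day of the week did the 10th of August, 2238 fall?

Friday

August 14, 2235 → August 14, 2236: 366 days (2236 is a leap year).
August 14, 2236 → August 14, 2237: 365 days.
August 2237: 31 − 14 = 17 days remain.
Then 11 full months totalling 334 days.
August 1–10, 2238: 10 days.
Residual: 361 days.
Total: 1092 days.
1092 is a multiple of 7, so the 10th of August, 2238 falls on the same weekday: Friday.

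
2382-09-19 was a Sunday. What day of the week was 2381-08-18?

Tuesday

Count forward from the earlier date (August 18, 2381) to the later (September 19, 2382):
August 2381: 31 − 18 = 13 days remain.
Then 12 full months totalling 365 days.
September 1–19, 2382: 19 days.
Total: 13 + 365 + 19 = 397 days.
397 mod 7 = 5, so 5 days before Sunday is Tuesday.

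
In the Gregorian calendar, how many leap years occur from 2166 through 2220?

Years divisible by 4: 2168, 2172, …, 2220 — 14 in all.
Of these, 2200 is divisible by 100 but not 400, so not leap.
Leap years: 14 − 1 = 13.

13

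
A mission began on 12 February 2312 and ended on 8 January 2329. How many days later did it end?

6175

Day-of-year of February 12, 2312: 43.
Day-of-year of January 8, 2329: 8.
2312 has 366 days, so 366 − 43 = 323 days remain in 2312.
Full years 2313–2328: 12 common + 4 leap = 12×365 + 4×366 = 5844 days.
Total: 323 + 5844 + 8 = 6175 days.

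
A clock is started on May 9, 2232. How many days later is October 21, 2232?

May 2232: 31 − 9 = 22 days remain.
Then June (30), July (31), August (31), September (30): 30 + 31 + 31 + 30 = 122 days.
October 1–21, 2232: 21 days.
Total: 22 + 122 + 21 = 165 days.

165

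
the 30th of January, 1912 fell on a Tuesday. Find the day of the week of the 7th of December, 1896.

Count forward from the earlier date (December 7, 1896) to the later (January 30, 1912):
From December 7, 1896 to December 7, 1911: 15 years, of which 2 contain a Feb 29 — 13×365 + 2×366 = 5477 days.
(1900 is not a leap year (divisible by 100 but not 400).)
December 1911: 31 − 7 = 24 days remain.
January 1–30, 1912: 30 days.
Residual: 54 days.
Total: 5531 days.
5531 mod 7 = 1, so 1 day before Tuesday is Monday.

Monday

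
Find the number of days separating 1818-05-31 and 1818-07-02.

32

May 1818: 31 − 31 = 0 days remain.
Then June (30): 30 days.
July 1–2, 1818: 2 days.
Total: 0 + 30 + 2 = 32 days.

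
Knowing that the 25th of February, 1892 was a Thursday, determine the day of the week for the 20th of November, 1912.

From February 25, 1892 to February 25, 1912: 20 years, of which 4 contain a Feb 29 — 16×365 + 4×366 = 7304 days.
(1900 is not a leap year (divisible by 100 but not 400).)
February 1912: 29 − 25 = 4 days remain (1912 is a leap year, so February has 29 days).
Then March (31), April (30), May (31), June (30), July (31), August (31), September (30), October (31): 31 + 30 + 31 + 30 + 31 + 31 + 30 + 31 = 245 days.
November 1–20, 1912: 20 days.
Residual: 269 days.
Total: 7573 days.
7573 mod 7 = 6, so 6 days after Thursday is Wednesday.

Wednesday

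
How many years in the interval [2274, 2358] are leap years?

20

Years divisible by 4: 2276, 2280, …, 2356 — 21 in all.
Of these, 2300 is divisible by 100 but not 400, so not leap.
Leap years: 21 − 1 = 20.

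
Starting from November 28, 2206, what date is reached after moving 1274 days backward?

June 3, 2203

Count 1274 days before November 28, 2206:
June 3, 2203 → June 3, 2204: 366 days (2204 is a leap year).
June 3, 2204 → June 3, 2205: 365 days.
June 3, 2205 → June 3, 2206: 365 days.
June 2206: 30 − 3 = 27 days remain.
Then July (31), August (31), September (30), October (31): 31 + 31 + 30 + 31 = 123 days.
November 1–28, 2206: 28 days.
Residual: 178 days.
Total: 1274 days.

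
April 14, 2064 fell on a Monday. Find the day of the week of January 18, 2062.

Count forward from the earlier date (January 18, 2062) to the later (April 14, 2064):
Day-of-year of January 18, 2062: 18.
Day-of-year of April 14, 2064: 105.
2062 has 365 days, so 365 − 18 = 347 days remain in 2062.
Full years: 2063: 365. Sum = 365.
Total: 347 + 365 + 105 = 817 days.
817 mod 7 = 5, so 5 days before Monday is Wednesday.

Wednesday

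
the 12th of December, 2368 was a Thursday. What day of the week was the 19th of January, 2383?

From December 12, 2368 to December 12, 2382: 14 years, of which 3 contain a Feb 29 — 11×365 + 3×366 = 5113 days.
December 2382: 31 − 12 = 19 days remain.
January 1–19, 2383: 19 days.
Residual: 38 days.
Total: 5151 days.
5151 mod 7 = 6, so 6 days after Thursday is Wednesday.

Wednesday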